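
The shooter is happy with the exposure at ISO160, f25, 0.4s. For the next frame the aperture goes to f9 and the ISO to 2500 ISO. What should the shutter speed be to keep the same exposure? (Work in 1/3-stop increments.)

1/320s

Aperture: f/25 → f/22 → f/20 → f/18 → f/16 → f/14 → f/13 → f/11 → f/10 → f/9 — 3 stops larger aperture (brighter).
ISO: 160 → 200 → 250 → 320 → 400 → 500 → 640 → 800 → 1000 → 1250 → 1600 → 2000 → 2500 — 4 stops raised (brighter).
Net change so far: 7 stops brighter. Offset with the shutter speed: 0.4 → 0.3 → 1/4 → 1/5 → 1/6 → 1/8 → 1/10 → 1/13 → 1/15 → 1/20 → 1/25 → 1/30 → 1/40 → 1/50 → 1/60 → 1/80 → 1/100 → 1/125 → 1/160 → 1/200 → 1/250 → 1/320.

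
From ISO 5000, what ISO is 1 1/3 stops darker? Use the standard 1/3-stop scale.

ISO: 5000 → 4000 → 3200 → 2500 → 2000 — 1 1/3 stops dropped (darker).

ISO 2000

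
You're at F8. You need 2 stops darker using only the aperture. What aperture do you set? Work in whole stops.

Aperture: f/8 → f/11 → f/16 — 2 stops stopped down (darker).

f/16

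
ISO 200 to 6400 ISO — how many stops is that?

200 → 400 → 800 → 1600 → 3200 → 6400 — count the steps: 5 stops.

5 stops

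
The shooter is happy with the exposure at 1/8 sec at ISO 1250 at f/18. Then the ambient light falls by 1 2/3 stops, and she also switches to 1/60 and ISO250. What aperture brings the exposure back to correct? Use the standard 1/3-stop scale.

f/1.6

Scene light: 1 2/3 stops darker.
Shutter speed: 1/8 → 1/10 → 1/13 → 1/15 → 1/20 → 1/25 → 1/30 → 1/40 → 1/50 → 1/60 — 3 stops shorter (darker).
ISO: 1250 → 1000 → 800 → 640 → 500 → 400 → 320 → 250 — 2 1/3 stops lower (darker).
Net so far: 7 stops darker. Aperture: f/18 → f/16 → f/14 → f/13 → f/11 → f/10 → f/9 → f/8 → f/7.1 → f/6.3 → f/5.6 → f/5 → f/4.5 → f/4 → f/3.5 → f/3.2 → f/2.8 → f/2.5 → f/2.2 → f/2 → f/1.8 → f/1.6.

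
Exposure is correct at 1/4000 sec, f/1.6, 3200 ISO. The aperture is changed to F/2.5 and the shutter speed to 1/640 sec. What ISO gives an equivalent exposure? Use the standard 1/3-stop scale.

Aperture: f/1.6 → f/1.8 → f/2 → f/2.2 → f/2.5 — 1 1/3 stops narrower (darker).
Shutter speed: 1/4000 → 1/3200 → 1/2500 → 1/2000 → 1/1600 → 1/1250 → 1/1000 → 1/800 → 1/640 — 2 2/3 stops slower (brighter).
Net change so far: 1 1/3 stops brighter. Offset with the ISO: 3200 → 2500 → 2000 → 1600 → 1250.

ISO 1250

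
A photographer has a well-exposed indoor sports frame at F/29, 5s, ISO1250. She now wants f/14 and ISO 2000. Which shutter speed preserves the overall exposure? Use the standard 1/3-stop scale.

0.8 s

Aperture: f/29 → f/25 → f/22 → f/20 → f/18 → f/16 → f/14 — 2 stops wider (brighter).
ISO: 1250 → 1600 → 2000 — 2/3 stop higher (brighter).
Net change so far: 2 2/3 stops brighter. Offset with the shutter speed: 5 → 4 → 3.2 → 2.5 → 2 → 1.6 → 1.3 → 1 → 0.8.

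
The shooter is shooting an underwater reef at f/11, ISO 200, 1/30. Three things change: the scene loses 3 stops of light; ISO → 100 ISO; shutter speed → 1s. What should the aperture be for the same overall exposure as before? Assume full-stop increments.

f/16

Scene light: 3 stops darker.
ISO: 200 → 100 — 1 stop lower (darker).
Shutter speed: 1/30 → 1/15 → 1/8 → 1/4 → 1/2 → 1 — 5 stops slower (brighter).
Net so far: 1 stop brighter. Aperture: f/11 → f/16.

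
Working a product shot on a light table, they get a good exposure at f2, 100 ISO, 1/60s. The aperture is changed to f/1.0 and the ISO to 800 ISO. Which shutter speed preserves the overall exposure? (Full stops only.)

1/2000s

Aperture: f/2 → f/1.4 → f/1.0 — 2 stops wider (brighter).
ISO: 100 → 200 → 400 → 800 — 3 stops raised (brighter).
Net change so far: 5 stops brighter. Offset with the shutter speed: 1/60 → 1/125 → 1/250 → 1/500 → 1/1000 → 1/2000.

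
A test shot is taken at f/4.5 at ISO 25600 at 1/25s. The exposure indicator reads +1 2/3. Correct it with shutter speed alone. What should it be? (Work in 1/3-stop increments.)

1/80s

Overexposed by 1 2/3 stops → need 1 2/3 stops darker.
Shutter speed: 1/25 → 1/30 → 1/40 → 1/50 → 1/60 → 1/80.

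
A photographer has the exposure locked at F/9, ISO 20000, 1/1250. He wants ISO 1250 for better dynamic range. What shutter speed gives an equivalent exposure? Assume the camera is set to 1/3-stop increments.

1/80s

ISO: 20000 → 16000 → 12800 → 10000 → 8000 → 6400 → 5000 → 4000 → 3200 → 2500 → 2000 → 1600 → 1250 — 4 stops lower (darker).
Need 4 stops brighter from the shutter speed: 1/1250 → 1/1000 → 1/800 → 1/640 → 1/500 → 1/400 → 1/320 → 1/250 → 1/200 → 1/160 → 1/125 → 1/100 → 1/80.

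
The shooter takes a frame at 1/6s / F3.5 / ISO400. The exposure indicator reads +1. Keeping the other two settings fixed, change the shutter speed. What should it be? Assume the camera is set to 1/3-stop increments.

Overexposed by 1 stop → need 1 stop darker.
Shutter speed: 1/6 → 1/8 → 1/10 → 1/13.

1/13s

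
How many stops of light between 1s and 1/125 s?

7 stops

1 → 1/2 → 1/4 → 1/8 → 1/15 → 1/30 → 1/60 → 1/125 — count the steps: 7 stops.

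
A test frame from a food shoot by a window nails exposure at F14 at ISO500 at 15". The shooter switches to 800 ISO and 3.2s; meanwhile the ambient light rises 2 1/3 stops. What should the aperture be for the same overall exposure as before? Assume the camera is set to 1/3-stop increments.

f/18

Scene light: 2 1/3 stops brighter.
ISO: 500 → 640 → 800 — 2/3 stop higher (brighter).
Shutter speed: 15 → 13 → 10 → 8 → 6 → 5 → 4 → 3.2 — 2 1/3 stops faster (darker).
Net so far: 2/3 stop brighter. Aperture: f/14 → f/16 → f/18.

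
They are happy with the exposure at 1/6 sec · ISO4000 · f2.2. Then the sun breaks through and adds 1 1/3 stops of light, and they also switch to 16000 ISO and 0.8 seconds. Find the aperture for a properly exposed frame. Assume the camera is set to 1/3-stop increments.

f/16

Scene light: 1 1/3 stops brighter.
ISO: 4000 → 5000 → 6400 → 8000 → 10000 → 12800 → 16000 — 2 stops higher (brighter).
Shutter speed: 1/6 → 1/5 → 1/4 → 0.3 → 0.4 → 0.5 → 0.6 → 0.8 — 2 1/3 stops longer (brighter).
Net so far: 5 2/3 stops brighter. Aperture: f/2.2 → f/2.5 → f/2.8 → f/3.2 → f/3.5 → f/4 → f/4.5 → f/5 → f/5.6 → f/6.3 → f/7.1 → f/8 → f/9 → f/10 → f/11 → f/13 → f/14 → f/16.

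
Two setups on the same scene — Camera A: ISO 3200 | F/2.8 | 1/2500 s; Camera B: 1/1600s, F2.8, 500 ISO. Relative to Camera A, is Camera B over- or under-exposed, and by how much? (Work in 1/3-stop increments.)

Aperture: unchanged.
Shutter speed: 1/2500 → 1/2000 → 1/1600 — 2/3 stop longer (brighter).
ISO: 3200 → 2500 → 2000 → 1600 → 1250 → 1000 → 800 → 640 → 500 — 2 2/3 stops lower (darker).
Net: +2/3 −2 2/3 = −2 stops.

2 stops darker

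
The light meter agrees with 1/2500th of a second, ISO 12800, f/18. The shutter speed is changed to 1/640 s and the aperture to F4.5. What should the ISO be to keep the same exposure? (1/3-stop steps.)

Shutter speed: 1/2500 → 1/2000 → 1/1600 → 1/1250 → 1/1000 → 1/800 → 1/640 — 2 stops longer (brighter).
Aperture: f/18 → f/16 → f/14 → f/13 → f/11 → f/10 → f/9 → f/8 → f/7.1 → f/6.3 → f/5.6 → f/5 → f/4.5 — 4 stops wider (brighter).
Net change so far: 6 stops brighter. Offset with the ISO: 12800 → 10000 → 8000 → 6400 → 5000 → 4000 → 3200 → 2500 → 2000 → 1600 → 1250 → 1000 → 800 → 640 → 500 → 400 → 320 → 250 → 200.

ISO 200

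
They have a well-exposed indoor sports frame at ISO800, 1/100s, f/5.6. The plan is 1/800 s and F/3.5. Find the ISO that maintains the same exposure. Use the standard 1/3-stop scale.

Shutter speed: 1/100 → 1/125 → 1/160 → 1/200 → 1/250 → 1/320 → 1/400 → 1/500 → 1/640 → 1/800 — 3 stops faster (darker).
Aperture: f/5.6 → f/5 → f/4.5 → f/4 → f/3.5 — 1 1/3 stops wider (brighter).
Net change so far: 1 2/3 stops darker. Offset with the ISO: 800 → 1000 → 1250 → 1600 → 2000 → 2500.

ISO 2500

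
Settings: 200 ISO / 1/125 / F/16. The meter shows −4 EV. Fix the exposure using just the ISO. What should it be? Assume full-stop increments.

Underexposed by 4 stops → need 4 stops brighter.
ISO: 200 → 400 → 800 → 1600 → 3200.

ISO 3200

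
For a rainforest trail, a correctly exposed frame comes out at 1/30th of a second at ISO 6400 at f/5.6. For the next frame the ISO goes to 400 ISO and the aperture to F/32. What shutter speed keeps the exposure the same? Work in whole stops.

15 s

ISO: 6400 → 3200 → 1600 → 800 → 400 — 4 stops dropped (darker).
Aperture: f/5.6 → f/8 → f/11 → f/16 → f/22 → f/32 — 5 stops stopped down (darker).
Net change so far: 9 stops darker. Offset with the shutter speed: 1/30 → 1/15 → 1/8 → 1/4 → 1/2 → 1 → 2 → 4 → 8 → 15.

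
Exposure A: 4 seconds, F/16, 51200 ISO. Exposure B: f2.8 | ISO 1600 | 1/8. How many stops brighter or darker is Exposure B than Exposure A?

5 stops darker

Aperture: f/16 → f/11 → f/8 → f/5.6 → f/4 → f/2.8 — 5 stops opened up (brighter).
Shutter speed: 4 → 2 → 1 → 1/2 → 1/4 → 1/8 — 5 stops shorter (darker).
ISO: 51200 → 25600 → 12800 → 6400 → 3200 → 1600 — 5 stops lower (darker).
Net: +5 −5 −5 = −5 stops.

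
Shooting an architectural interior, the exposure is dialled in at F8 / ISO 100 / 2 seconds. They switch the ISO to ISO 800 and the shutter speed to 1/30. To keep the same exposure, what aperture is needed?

ISO: 100 → 200 → 400 → 800 — 3 stops raised (brighter).
Shutter speed: 2 → 1 → 1/2 → 1/4 → 1/8 → 1/15 → 1/30 — 6 stops shorter (darker).
Net change so far: 3 stops darker. Offset with the aperture: f/8 → f/5.6 → f/4 → f/2.8.

f/2.8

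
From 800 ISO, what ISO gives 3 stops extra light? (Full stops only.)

ISO: 800 → 1600 → 3200 → 6400 — 3 stops higher (brighter).

ISO 6400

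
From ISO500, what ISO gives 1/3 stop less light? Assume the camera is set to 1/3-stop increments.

ISO: 500 → 400 — 1/3 stop dropped (darker).

ISO 400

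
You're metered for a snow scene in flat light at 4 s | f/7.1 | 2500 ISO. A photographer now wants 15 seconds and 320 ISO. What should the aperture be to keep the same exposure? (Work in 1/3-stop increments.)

Shutter speed: 4 → 5 → 6 → 8 → 10 → 13 → 15 — 2 stops slower (brighter).
ISO: 2500 → 2000 → 1600 → 1250 → 1000 → 800 → 640 → 500 → 400 → 320 — 3 stops lower (darker).
Net change so far: 1 stop darker. Offset with the aperture: f/7.1 → f/6.3 → f/5.6 → f/5.

f/5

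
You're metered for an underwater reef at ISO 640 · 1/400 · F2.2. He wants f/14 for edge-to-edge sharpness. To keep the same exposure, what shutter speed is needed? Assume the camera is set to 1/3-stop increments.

Aperture: f/2.2 → f/2.5 → f/2.8 → f/3.2 → f/3.5 → f/4 → f/4.5 → f/5 → f/5.6 → f/6.3 → f/7.1 → f/8 → f/9 → f/10 → f/11 → f/13 → f/14 — 5 1/3 stops stopped down (darker).
Need 5 1/3 stops brighter from the shutter speed: 1/400 → 1/320 → 1/250 → 1/200 → 1/160 → 1/125 → 1/100 → 1/80 → 1/60 → 1/50 → 1/40 → 1/30 → 1/25 → 1/20 → 1/15 → 1/13 → 1/10.

1/10s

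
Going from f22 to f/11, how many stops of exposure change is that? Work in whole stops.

2 stops

f/22 → f/16 → f/11 — count the steps: 2 stops.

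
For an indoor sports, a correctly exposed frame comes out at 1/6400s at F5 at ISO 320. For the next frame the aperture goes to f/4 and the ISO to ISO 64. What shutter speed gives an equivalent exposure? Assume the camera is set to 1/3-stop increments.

1/2000s

Aperture: f/5 → f/4.5 → f/4 — 2/3 stop opened up (brighter).
ISO: 320 → 250 → 200 → 160 → 125 → 100 → 80 → 64 — 2 1/3 stops lower (darker).
Net change so far: 1 2/3 stops darker. Offset with the shutter speed: 1/6400 → 1/5000 → 1/4000 → 1/3200 → 1/2500 → 1/2000.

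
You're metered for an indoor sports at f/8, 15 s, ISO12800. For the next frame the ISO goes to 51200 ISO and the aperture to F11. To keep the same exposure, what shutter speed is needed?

ISO: 12800 → 25600 → 51200 — 2 stops raised (brighter).
Aperture: f/8 → f/11 — 1 stop smaller aperture (darker).
Net change so far: 1 stop brighter. Offset with the shutter speed: 15 → 8.

8 s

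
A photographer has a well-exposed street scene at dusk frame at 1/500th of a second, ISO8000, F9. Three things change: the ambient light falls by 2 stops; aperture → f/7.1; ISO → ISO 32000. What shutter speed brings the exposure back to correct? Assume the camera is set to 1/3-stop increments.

1/800s

Scene light: 2 stops darker.
Aperture: f/9 → f/8 → f/7.1 — 2/3 stop opened up (brighter).
ISO: 8000 → 10000 → 12800 → 16000 → 20000 → 25600 → 32000 — 2 stops higher (brighter).
Net so far: 2/3 stop brighter. Shutter speed: 1/500 → 1/640 → 1/800.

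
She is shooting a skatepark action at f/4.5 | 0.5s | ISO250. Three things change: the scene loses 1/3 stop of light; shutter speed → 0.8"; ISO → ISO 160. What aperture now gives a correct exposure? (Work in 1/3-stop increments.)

Scene light: 1/3 stop darker.
Shutter speed: 0.5 → 0.6 → 0.8 — 2/3 stop longer (brighter).
ISO: 250 → 200 → 160 — 2/3 stop dropped (darker).
Net so far: 1/3 stop darker. Aperture: f/4.5 → f/4.

f/4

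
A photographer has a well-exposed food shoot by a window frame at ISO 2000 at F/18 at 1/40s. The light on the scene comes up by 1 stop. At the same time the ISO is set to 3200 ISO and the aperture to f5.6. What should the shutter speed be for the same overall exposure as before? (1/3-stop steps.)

1/1250s

Scene light: 1 stop brighter.
ISO: 2000 → 2500 → 3200 — 2/3 stop raised (brighter).
Aperture: f/18 → f/16 → f/14 → f/13 → f/11 → f/10 → f/9 → f/8 → f/7.1 → f/6.3 → f/5.6 — 3 1/3 stops wider (brighter).
Net so far: 5 stops brighter. Shutter speed: 1/40 → 1/50 → 1/60 → 1/80 → 1/100 → 1/125 → 1/160 → 1/200 → 1/250 → 1/320 → 1/400 → 1/500 → 1/640 → 1/800 → 1/1000 → 1/1250.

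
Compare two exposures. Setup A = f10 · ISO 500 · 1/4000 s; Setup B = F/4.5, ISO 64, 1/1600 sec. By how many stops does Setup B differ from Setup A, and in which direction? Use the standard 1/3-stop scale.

2/3 stop brighter

Aperture: f/10 → f/9 → f/8 → f/7.1 → f/6.3 → f/5.6 → f/5 → f/4.5 — 2 1/3 stops opened up (brighter).
Shutter speed: 1/4000 → 1/3200 → 1/2500 → 1/2000 → 1/1600 — 1 1/3 stops longer (brighter).
ISO: 500 → 400 → 320 → 250 → 200 → 160 → 125 → 100 → 80 → 64 — 3 stops dropped (darker).
Net: +2 1/3 +1 1/3 −3 = +2/3 stops.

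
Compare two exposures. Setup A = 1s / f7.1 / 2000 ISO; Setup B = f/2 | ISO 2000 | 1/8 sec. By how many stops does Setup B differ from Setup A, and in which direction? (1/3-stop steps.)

Aperture: f/7.1 → f/6.3 → f/5.6 → f/5 → f/4.5 → f/4 → f/3.5 → f/3.2 → f/2.8 → f/2.5 → f/2.2 → f/2 — 3 2/3 stops larger aperture (brighter).
Shutter speed: 1 → 0.8 → 0.6 → 0.5 → 0.4 → 0.3 → 1/4 → 1/5 → 1/6 → 1/8 — 3 stops faster (darker).
ISO: unchanged.
Net: +3 2/3 −3 = +2/3 stops.

2/3 stop brighter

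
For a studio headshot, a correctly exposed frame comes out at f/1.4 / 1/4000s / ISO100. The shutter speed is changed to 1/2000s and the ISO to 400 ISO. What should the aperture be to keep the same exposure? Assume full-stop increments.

f/4

Shutter speed: 1/4000 → 1/2000 — 1 stop longer (brighter).
ISO: 100 → 200 → 400 — 2 stops higher (brighter).
Net change so far: 3 stops brighter. Offset with the aperture: f/1.4 → f/2 → f/2.8 → f/4.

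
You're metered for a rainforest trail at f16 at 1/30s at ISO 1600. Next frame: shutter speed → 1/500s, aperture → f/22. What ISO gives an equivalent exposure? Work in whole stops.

ISO 51200

Shutter speed: 1/30 → 1/60 → 1/125 → 1/250 → 1/500 — 4 stops shorter (darker).
Aperture: f/16 → f/22 — 1 stop narrower (darker).
Net change so far: 5 stops darker. Offset with the ISO: 1600 → 3200 → 6400 → 12800 → 25600 → 51200.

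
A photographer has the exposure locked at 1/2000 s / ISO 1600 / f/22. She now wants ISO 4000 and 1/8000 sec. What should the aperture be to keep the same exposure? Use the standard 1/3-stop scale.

ISO: 1600 → 2000 → 2500 → 3200 → 4000 — 1 1/3 stops higher (brighter).
Shutter speed: 1/2000 → 1/2500 → 1/3200 → 1/4000 → 1/5000 → 1/6400 → 1/8000 — 2 stops shorter (darker).
Net change so far: 2/3 stop darker. Offset with the aperture: f/22 → f/20 → f/18.

f/18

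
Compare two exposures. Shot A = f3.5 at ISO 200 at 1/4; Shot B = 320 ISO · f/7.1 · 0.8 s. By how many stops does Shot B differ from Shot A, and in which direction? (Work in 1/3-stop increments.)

Aperture: f/3.5 → f/4 → f/4.5 → f/5 → f/5.6 → f/6.3 → f/7.1 — 2 stops smaller aperture (darker).
Shutter speed: 1/4 → 0.3 → 0.4 → 0.5 → 0.6 → 0.8 — 1 2/3 stops longer (brighter).
ISO: 200 → 250 → 320 — 2/3 stop higher (brighter).
Net: −2 +1 2/3 +2/3 = +1/3 stops.

1/3 stop brighter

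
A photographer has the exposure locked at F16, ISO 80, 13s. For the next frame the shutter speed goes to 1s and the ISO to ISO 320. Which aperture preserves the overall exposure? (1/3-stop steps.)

Shutter speed: 13 → 10 → 8 → 6 → 5 → 4 → 3.2 → 2.5 → 2 → 1.6 → 1.3 → 1 — 3 2/3 stops shorter (darker).
ISO: 80 → 100 → 125 → 160 → 200 → 250 → 320 — 2 stops raised (brighter).
Net change so far: 1 2/3 stops darker. Offset with the aperture: f/16 → f/14 → f/13 → f/11 → f/10 → f/9.

f/9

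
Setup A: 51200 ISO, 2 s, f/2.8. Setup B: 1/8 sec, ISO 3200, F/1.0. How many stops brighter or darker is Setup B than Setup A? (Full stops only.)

Aperture: f/2.8 → f/2 → f/1.4 → f/1.0 — 3 stops larger aperture (brighter).
Shutter speed: 2 → 1 → 1/2 → 1/4 → 1/8 — 4 stops faster (darker).
ISO: 51200 → 25600 → 12800 → 6400 → 3200 — 4 stops dropped (darker).
Net: +3 −4 −4 = −5 stops.

5 stops darker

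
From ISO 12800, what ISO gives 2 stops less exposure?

ISO: 12800 → 6400 → 3200 — 2 stops lower (darker).

ISO 3200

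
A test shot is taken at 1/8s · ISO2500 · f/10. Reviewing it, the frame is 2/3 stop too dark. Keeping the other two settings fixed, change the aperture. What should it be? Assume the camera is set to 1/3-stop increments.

f/8

Underexposed by 2/3 stop → need 2/3 stop brighter.
Aperture: f/10 → f/9 → f/8.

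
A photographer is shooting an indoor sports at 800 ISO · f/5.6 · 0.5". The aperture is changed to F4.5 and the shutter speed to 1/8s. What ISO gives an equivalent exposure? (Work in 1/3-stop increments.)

Aperture: f/5.6 → f/5 → f/4.5 — 2/3 stop opened up (brighter).
Shutter speed: 0.5 → 0.4 → 0.3 → 1/4 → 1/5 → 1/6 → 1/8 — 2 stops faster (darker).
Net change so far: 1 1/3 stops darker. Offset with the ISO: 800 → 1000 → 1250 → 1600 → 2000.

ISO 2000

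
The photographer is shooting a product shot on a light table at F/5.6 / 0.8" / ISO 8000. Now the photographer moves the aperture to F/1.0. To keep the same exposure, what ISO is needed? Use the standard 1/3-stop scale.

ISO 250

Aperture: f/5.6 → f/5 → f/4.5 → f/4 → f/3.5 → f/3.2 → f/2.8 → f/2.5 → f/2.2 → f/2 → f/1.8 → f/1.6 → f/1.4 → f/1.2 → f/1.1 → f/1.0 — 5 stops opened up (brighter).
Need 5 stops darker from the ISO: 8000 → 6400 → 5000 → 4000 → 3200 → 2500 → 2000 → 1600 → 1250 → 1000 → 800 → 640 → 500 → 400 → 320 → 250.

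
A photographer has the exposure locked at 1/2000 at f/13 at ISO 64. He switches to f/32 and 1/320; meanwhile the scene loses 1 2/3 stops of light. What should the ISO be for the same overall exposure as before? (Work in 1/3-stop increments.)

ISO 200

Scene light: 1 2/3 stops darker.
Aperture: f/13 → f/14 → f/16 → f/18 → f/20 → f/22 → f/25 → f/29 → f/32 — 2 2/3 stops stopped down (darker).
Shutter speed: 1/2000 → 1/1600 → 1/1250 → 1/1000 → 1/800 → 1/640 → 1/500 → 1/400 → 1/320 — 2 2/3 stops slower (brighter).
Net so far: 1 2/3 stops darker. ISO: 64 → 80 → 100 → 125 → 160 → 200.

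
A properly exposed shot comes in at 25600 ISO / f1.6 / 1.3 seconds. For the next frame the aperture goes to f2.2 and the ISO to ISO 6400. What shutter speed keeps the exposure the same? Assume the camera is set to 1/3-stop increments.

Aperture: f/1.6 → f/1.8 → f/2 → f/2.2 — 1 stop smaller aperture (darker).
ISO: 25600 → 20000 → 16000 → 12800 → 10000 → 8000 → 6400 — 2 stops dropped (darker).
Net change so far: 3 stops darker. Offset with the shutter speed: 1.3 → 1.6 → 2 → 2.5 → 3.2 → 4 → 5 → 6 → 8 → 10.

10 s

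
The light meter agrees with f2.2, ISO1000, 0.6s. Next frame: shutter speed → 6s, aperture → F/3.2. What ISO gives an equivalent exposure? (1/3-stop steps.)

Shutter speed: 0.6 → 0.8 → 1 → 1.3 → 1.6 → 2 → 2.5 → 3.2 → 4 → 5 → 6 — 3 1/3 stops longer (brighter).
Aperture: f/2.2 → f/2.5 → f/2.8 → f/3.2 — 1 stop smaller aperture (darker).
Net change so far: 2 1/3 stops brighter. Offset with the ISO: 1000 → 800 → 640 → 500 → 400 → 320 → 250 → 200.

ISO 200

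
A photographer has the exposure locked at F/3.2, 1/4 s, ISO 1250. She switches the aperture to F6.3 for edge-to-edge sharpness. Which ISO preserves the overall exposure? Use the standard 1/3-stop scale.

ISO 5000

Aperture: f/3.2 → f/3.5 → f/4 → f/4.5 → f/5 → f/5.6 → f/6.3 — 2 stops smaller aperture (darker).
Need 2 stops brighter from the ISO: 1250 → 1600 → 2000 → 2500 → 3200 → 4000 → 5000.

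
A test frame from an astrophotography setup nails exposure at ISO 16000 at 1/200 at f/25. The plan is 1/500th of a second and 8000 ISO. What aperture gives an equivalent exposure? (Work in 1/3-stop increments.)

f/11

Shutter speed: 1/200 → 1/250 → 1/320 → 1/400 → 1/500 — 1 1/3 stops shorter (darker).
ISO: 16000 → 12800 → 10000 → 8000 — 1 stop lower (darker).
Net change so far: 2 1/3 stops darker. Offset with the aperture: f/25 → f/22 → f/20 → f/18 → f/16 → f/14 → f/13 → f/11.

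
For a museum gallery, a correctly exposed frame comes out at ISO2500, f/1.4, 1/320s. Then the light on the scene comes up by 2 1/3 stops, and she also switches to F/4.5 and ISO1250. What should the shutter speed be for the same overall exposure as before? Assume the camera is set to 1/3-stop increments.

Scene light: 2 1/3 stops brighter.
Aperture: f/1.4 → f/1.6 → f/1.8 → f/2 → f/2.2 → f/2.5 → f/2.8 → f/3.2 → f/3.5 → f/4 → f/4.5 — 3 1/3 stops smaller aperture (darker).
ISO: 2500 → 2000 → 1600 → 1250 — 1 stop lower (darker).
Net so far: 2 stops darker. Shutter speed: 1/320 → 1/250 → 1/200 → 1/160 → 1/125 → 1/100 → 1/80.

1/80s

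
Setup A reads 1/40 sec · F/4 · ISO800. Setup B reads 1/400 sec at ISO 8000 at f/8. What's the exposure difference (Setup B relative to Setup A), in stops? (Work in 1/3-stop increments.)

2 stops darker

Aperture: f/4 → f/4.5 → f/5 → f/5.6 → f/6.3 → f/7.1 → f/8 — 2 stops stopped down (darker).
Shutter speed: 1/40 → 1/50 → 1/60 → 1/80 → 1/100 → 1/125 → 1/160 → 1/200 → 1/250 → 1/320 → 1/400 — 3 1/3 stops shorter (darker).
ISO: 800 → 1000 → 1250 → 1600 → 2000 → 2500 → 3200 → 4000 → 5000 → 6400 → 8000 — 3 1/3 stops higher (brighter).
Net: −2 −3 1/3 +3 1/3 = −2 stops.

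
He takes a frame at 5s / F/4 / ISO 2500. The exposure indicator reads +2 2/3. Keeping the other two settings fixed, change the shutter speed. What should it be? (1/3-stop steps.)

0.8 s

Overexposed by 2 2/3 stops → need 2 2/3 stops darker.
Shutter speed: 5 → 4 → 3.2 → 2.5 → 2 → 1.6 → 1.3 → 1 → 0.8.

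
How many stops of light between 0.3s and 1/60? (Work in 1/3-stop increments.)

4 1/3 stops

0.3 → 1/4 → 1/5 → 1/6 → 1/8 → 1/10 → 1/13 → 1/15 → 1/20 → 1/25 → 1/30 → 1/40 → 1/50 → 1/60 — count the steps: 13 third-stops = 4 1/3 stops.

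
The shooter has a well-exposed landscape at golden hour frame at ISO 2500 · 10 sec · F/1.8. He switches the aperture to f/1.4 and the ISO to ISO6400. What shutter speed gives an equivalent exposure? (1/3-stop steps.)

2.5 s

Aperture: f/1.8 → f/1.6 → f/1.4 — 2/3 stop opened up (brighter).
ISO: 2500 → 3200 → 4000 → 5000 → 6400 — 1 1/3 stops higher (brighter).
Net change so far: 2 stops brighter. Offset with the shutter speed: 10 → 8 → 6 → 5 → 4 → 3.2 → 2.5.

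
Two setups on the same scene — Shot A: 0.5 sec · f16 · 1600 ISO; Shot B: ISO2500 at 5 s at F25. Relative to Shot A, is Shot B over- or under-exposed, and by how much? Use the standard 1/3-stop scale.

Aperture: f/16 → f/18 → f/20 → f/22 → f/25 — 1 1/3 stops narrower (darker).
Shutter speed: 0.5 → 0.6 → 0.8 → 1 → 1.3 → 1.6 → 2 → 2.5 → 3.2 → 4 → 5 — 3 1/3 stops slower (brighter).
ISO: 1600 → 2000 → 2500 — 2/3 stop raised (brighter).
Net: −1 1/3 +3 1/3 +2/3 = +2 2/3 stops.

2 2/3 stops brighter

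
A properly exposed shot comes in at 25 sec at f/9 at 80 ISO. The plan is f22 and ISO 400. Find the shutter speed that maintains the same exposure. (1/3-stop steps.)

Aperture: f/9 → f/10 → f/11 → f/13 → f/14 → f/16 → f/18 → f/20 → f/22 — 2 2/3 stops stopped down (darker).
ISO: 80 → 100 → 125 → 160 → 200 → 250 → 320 → 400 — 2 1/3 stops higher (brighter).
Net change so far: 1/3 stop darker. Offset with the shutter speed: 25 → 30.

30 s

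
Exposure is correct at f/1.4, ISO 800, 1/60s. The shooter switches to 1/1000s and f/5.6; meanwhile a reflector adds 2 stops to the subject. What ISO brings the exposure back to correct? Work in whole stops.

Scene light: 2 stops brighter.
Shutter speed: 1/60 → 1/125 → 1/250 → 1/500 → 1/1000 — 4 stops shorter (darker).
Aperture: f/1.4 → f/2 → f/2.8 → f/4 → f/5.6 — 4 stops narrower (darker).
Net so far: 6 stops darker. ISO: 800 → 1600 → 3200 → 6400 → 12800 → 25600 → 51200.

ISO 51200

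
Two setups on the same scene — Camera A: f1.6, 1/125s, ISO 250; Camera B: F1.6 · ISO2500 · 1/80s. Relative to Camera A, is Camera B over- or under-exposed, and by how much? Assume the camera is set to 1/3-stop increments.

Aperture: unchanged.
Shutter speed: 1/125 → 1/100 → 1/80 — 2/3 stop slower (brighter).
ISO: 250 → 320 → 400 → 500 → 640 → 800 → 1000 → 1250 → 1600 → 2000 → 2500 — 3 1/3 stops raised (brighter).
Net: +2/3 +3 1/3 = +4 stops.

4 stops brighter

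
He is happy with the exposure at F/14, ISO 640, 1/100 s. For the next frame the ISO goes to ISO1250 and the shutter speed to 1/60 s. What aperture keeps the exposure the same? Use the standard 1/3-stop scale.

ISO: 640 → 800 → 1000 → 1250 — 1 stop raised (brighter).
Shutter speed: 1/100 → 1/80 → 1/60 — 2/3 stop slower (brighter).
Net change so far: 1 2/3 stops brighter. Offset with the aperture: f/14 → f/16 → f/18 → f/20 → f/22 → f/25.

f/25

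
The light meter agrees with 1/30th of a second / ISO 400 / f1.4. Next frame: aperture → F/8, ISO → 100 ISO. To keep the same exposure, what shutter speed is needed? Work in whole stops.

Aperture: f/1.4 → f/2 → f/2.8 → f/4 → f/5.6 → f/8 — 5 stops stopped down (darker).
ISO: 400 → 200 → 100 — 2 stops dropped (darker).
Net change so far: 7 stops darker. Offset with the shutter speed: 1/30 → 1/15 → 1/8 → 1/4 → 1/2 → 1 → 2 → 4.

4 s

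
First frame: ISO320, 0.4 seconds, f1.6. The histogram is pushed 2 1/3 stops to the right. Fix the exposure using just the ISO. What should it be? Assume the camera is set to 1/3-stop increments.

Overexposed by 2 1/3 stops → need 2 1/3 stops darker.
ISO: 320 → 250 → 200 → 160 → 125 → 100 → 80 → 64.

ISO 64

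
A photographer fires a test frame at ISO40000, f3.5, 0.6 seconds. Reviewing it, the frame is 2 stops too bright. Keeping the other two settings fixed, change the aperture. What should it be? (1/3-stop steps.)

f/7.1

Overexposed by 2 stops → need 2 stops darker.
Aperture: f/3.5 → f/4 → f/4.5 → f/5 → f/5.6 → f/6.3 → f/7.1.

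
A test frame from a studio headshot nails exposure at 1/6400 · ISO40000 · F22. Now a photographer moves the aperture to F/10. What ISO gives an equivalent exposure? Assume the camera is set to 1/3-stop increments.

Aperture: f/22 → f/20 → f/18 → f/16 → f/14 → f/13 → f/11 → f/10 — 2 1/3 stops larger aperture (brighter).
Need 2 1/3 stops darker from the ISO: 40000 → 32000 → 25600 → 20000 → 16000 → 12800 → 10000 → 8000.

ISO 8000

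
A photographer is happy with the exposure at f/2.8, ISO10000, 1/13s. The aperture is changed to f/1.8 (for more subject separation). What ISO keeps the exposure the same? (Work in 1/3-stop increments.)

Aperture: f/2.8 → f/2.5 → f/2.2 → f/2 → f/1.8 — 1 1/3 stops larger aperture (brighter).
Need 1 1/3 stops darker from the ISO: 10000 → 8000 → 6400 → 5000 → 4000.

ISO 4000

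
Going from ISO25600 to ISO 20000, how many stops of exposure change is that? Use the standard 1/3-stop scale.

25600 → 20000 — count the steps: 1 third-stops = 1/3 stop.

1/3 stop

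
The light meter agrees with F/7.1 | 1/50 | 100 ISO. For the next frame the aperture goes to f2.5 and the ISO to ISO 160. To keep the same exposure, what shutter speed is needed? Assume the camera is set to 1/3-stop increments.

Aperture: f/7.1 → f/6.3 → f/5.6 → f/5 → f/4.5 → f/4 → f/3.5 → f/3.2 → f/2.8 → f/2.5 — 3 stops opened up (brighter).
ISO: 100 → 125 → 160 — 2/3 stop raised (brighter).
Net change so far: 3 2/3 stops brighter. Offset with the shutter speed: 1/50 → 1/60 → 1/80 → 1/100 → 1/125 → 1/160 → 1/200 → 1/250 → 1/320 → 1/400 → 1/500 → 1/640.

1/640s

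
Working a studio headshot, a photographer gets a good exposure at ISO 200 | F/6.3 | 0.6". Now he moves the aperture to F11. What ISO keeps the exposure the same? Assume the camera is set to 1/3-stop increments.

ISO 640

Aperture: f/6.3 → f/7.1 → f/8 → f/9 → f/10 → f/11 — 1 2/3 stops smaller aperture (darker).
Need 1 2/3 stops brighter from the ISO: 200 → 250 → 320 → 400 → 500 → 640.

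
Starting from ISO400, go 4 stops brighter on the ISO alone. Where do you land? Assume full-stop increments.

ISO: 400 → 800 → 1600 → 3200 → 6400 — 4 stops higher (brighter).

ISO 6400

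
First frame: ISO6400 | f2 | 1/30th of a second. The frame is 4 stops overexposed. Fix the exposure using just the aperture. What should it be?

f/8

Overexposed by 4 stops → need 4 stops darker.
Aperture: f/2 → f/2.8 → f/4 → f/5.6 → f/8.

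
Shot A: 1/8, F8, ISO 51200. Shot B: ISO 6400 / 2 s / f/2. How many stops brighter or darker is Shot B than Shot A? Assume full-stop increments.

5 stops brighter

Aperture: f/8 → f/5.6 → f/4 → f/2.8 → f/2 — 4 stops wider (brighter).
Shutter speed: 1/8 → 1/4 → 1/2 → 1 → 2 — 4 stops longer (brighter).
ISO: 51200 → 25600 → 12800 → 6400 — 3 stops lower (darker).
Net: +4 +4 −3 = +5 stops.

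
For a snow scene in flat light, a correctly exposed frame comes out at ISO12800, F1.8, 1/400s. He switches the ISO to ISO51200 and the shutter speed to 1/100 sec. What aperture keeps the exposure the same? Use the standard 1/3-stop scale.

ISO: 12800 → 16000 → 20000 → 25600 → 32000 → 40000 → 51200 — 2 stops higher (brighter).
Shutter speed: 1/400 → 1/320 → 1/250 → 1/200 → 1/160 → 1/125 → 1/100 — 2 stops longer (brighter).
Net change so far: 4 stops brighter. Offset with the aperture: f/1.8 → f/2 → f/2.2 → f/2.5 → f/2.8 → f/3.2 → f/3.5 → f/4 → f/4.5 → f/5 → f/5.6 → f/6.3 → f/7.1.

f/7.1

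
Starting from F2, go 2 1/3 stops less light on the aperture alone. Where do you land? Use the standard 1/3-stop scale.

f/4.5

Aperture: f/2 → f/2.2 → f/2.5 → f/2.8 → f/3.2 → f/3.5 → f/4 → f/4.5 — 2 1/3 stops stopped down (darker).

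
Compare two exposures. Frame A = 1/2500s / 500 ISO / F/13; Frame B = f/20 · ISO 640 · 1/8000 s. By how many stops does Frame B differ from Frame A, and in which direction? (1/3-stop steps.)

2 2/3 stops darker

Aperture: f/13 → f/14 → f/16 → f/18 → f/20 — 1 1/3 stops stopped down (darker).
Shutter speed: 1/2500 → 1/3200 → 1/4000 → 1/5000 → 1/6400 → 1/8000 — 1 2/3 stops faster (darker).
ISO: 500 → 640 — 1/3 stop raised (brighter).
Net: −1 1/3 −1 2/3 +1/3 = −2 2/3 stops.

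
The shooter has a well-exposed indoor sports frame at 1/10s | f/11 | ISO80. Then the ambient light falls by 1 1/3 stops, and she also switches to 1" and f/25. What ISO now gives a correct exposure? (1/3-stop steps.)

ISO 100

Scene light: 1 1/3 stops darker.
Shutter speed: 1/10 → 1/8 → 1/6 → 1/5 → 1/4 → 0.3 → 0.4 → 0.5 → 0.6 → 0.8 → 1 — 3 1/3 stops longer (brighter).
Aperture: f/11 → f/13 → f/14 → f/16 → f/18 → f/20 → f/22 → f/25 — 2 1/3 stops stopped down (darker).
Net so far: 1/3 stop darker. ISO: 80 → 100.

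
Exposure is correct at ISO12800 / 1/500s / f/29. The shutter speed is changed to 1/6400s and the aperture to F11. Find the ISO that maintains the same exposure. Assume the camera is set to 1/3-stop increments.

ISO 25600

Shutter speed: 1/500 → 1/640 → 1/800 → 1/1000 → 1/1250 → 1/1600 → 1/2000 → 1/2500 → 1/3200 → 1/4000 → 1/5000 → 1/6400 — 3 2/3 stops faster (darker).
Aperture: f/29 → f/25 → f/22 → f/20 → f/18 → f/16 → f/14 → f/13 → f/11 — 2 2/3 stops opened up (brighter).
Net change so far: 1 stop darker. Offset with the ISO: 12800 → 16000 → 20000 → 25600.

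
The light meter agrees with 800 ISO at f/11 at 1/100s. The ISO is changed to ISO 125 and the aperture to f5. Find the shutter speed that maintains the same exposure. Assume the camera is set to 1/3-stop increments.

1/80s

ISO: 800 → 640 → 500 → 400 → 320 → 250 → 200 → 160 → 125 — 2 2/3 stops lower (darker).
Aperture: f/11 → f/10 → f/9 → f/8 → f/7.1 → f/6.3 → f/5.6 → f/5 — 2 1/3 stops larger aperture (brighter).
Net change so far: 1/3 stop darker. Offset with the shutter speed: 1/100 → 1/80.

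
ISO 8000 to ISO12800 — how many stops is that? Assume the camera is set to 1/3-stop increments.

8000 → 10000 → 12800 — count the steps: 2 third-stops = 2/3 stop.

2/3 stop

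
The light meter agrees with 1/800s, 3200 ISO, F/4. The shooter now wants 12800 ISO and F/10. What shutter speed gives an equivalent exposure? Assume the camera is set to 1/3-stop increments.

1/500s

ISO: 3200 → 4000 → 5000 → 6400 → 8000 → 10000 → 12800 — 2 stops higher (brighter).
Aperture: f/4 → f/4.5 → f/5 → f/5.6 → f/6.3 → f/7.1 → f/8 → f/9 → f/10 — 2 2/3 stops smaller aperture (darker).
Net change so far: 2/3 stop darker. Offset with the shutter speed: 1/800 → 1/640 → 1/500.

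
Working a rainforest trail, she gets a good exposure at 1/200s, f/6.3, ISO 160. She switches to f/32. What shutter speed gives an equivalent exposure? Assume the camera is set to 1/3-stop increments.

Aperture: f/6.3 → f/7.1 → f/8 → f/9 → f/10 → f/11 → f/13 → f/14 → f/16 → f/18 → f/20 → f/22 → f/25 → f/29 → f/32 — 4 2/3 stops smaller aperture (darker).
Need 4 2/3 stops brighter from the shutter speed: 1/200 → 1/160 → 1/125 → 1/100 → 1/80 → 1/60 → 1/50 → 1/40 → 1/30 → 1/25 → 1/20 → 1/15 → 1/13 → 1/10 → 1/8.

1/8s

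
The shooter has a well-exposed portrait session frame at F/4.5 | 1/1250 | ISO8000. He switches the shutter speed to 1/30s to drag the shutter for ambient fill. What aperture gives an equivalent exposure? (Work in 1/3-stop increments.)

f/29

Shutter speed: 1/1250 → 1/1000 → 1/800 → 1/640 → 1/500 → 1/400 → 1/320 → 1/250 → 1/200 → 1/160 → 1/125 → 1/100 → 1/80 → 1/60 → 1/50 → 1/40 → 1/30 — 5 1/3 stops longer (brighter).
Need 5 1/3 stops darker from the aperture: f/4.5 → f/5 → f/5.6 → f/6.3 → f/7.1 → f/8 → f/9 → f/10 → f/11 → f/13 → f/14 → f/16 → f/18 → f/20 → f/22 → f/25 → f/29.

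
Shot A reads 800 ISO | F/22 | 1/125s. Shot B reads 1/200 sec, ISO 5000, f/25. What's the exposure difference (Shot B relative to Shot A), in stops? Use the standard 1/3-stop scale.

1 2/3 stops brighter

Aperture: f/22 → f/25 — 1/3 stop stopped down (darker).
Shutter speed: 1/125 → 1/160 → 1/200 — 2/3 stop shorter (darker).
ISO: 800 → 1000 → 1250 → 1600 → 2000 → 2500 → 3200 → 4000 → 5000 — 2 2/3 stops higher (brighter).
Net: −1/3 −2/3 +2 2/3 = +1 2/3 stops.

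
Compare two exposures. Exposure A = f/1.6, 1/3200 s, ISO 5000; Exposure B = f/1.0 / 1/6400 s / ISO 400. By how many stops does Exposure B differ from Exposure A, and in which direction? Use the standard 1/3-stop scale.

Aperture: f/1.6 → f/1.4 → f/1.2 → f/1.1 → f/1.0 — 1 1/3 stops opened up (brighter).
Shutter speed: 1/3200 → 1/4000 → 1/5000 → 1/6400 — 1 stop shorter (darker).
ISO: 5000 → 4000 → 3200 → 2500 → 2000 → 1600 → 1250 → 1000 → 800 → 640 → 500 → 400 — 3 2/3 stops lower (darker).
Net: +1 1/3 −1 −3 2/3 = −3 1/3 stops.

3 1/3 stops darker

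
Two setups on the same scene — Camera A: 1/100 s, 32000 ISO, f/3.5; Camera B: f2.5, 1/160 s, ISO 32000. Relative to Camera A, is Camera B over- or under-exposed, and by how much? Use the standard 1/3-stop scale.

Aperture: f/3.5 → f/3.2 → f/2.8 → f/2.5 — 1 stop larger aperture (brighter).
Shutter speed: 1/100 → 1/125 → 1/160 — 2/3 stop faster (darker).
ISO: unchanged.
Net: +1 −2/3 = +1/3 stops.

1/3 stop brighter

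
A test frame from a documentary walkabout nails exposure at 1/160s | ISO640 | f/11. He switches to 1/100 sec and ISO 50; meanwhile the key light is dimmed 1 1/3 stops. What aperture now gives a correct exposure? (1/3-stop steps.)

Scene light: 1 1/3 stops darker.
Shutter speed: 1/160 → 1/125 → 1/100 — 2/3 stop slower (brighter).
ISO: 640 → 500 → 400 → 320 → 250 → 200 → 160 → 125 → 100 → 80 → 64 → 50 — 3 2/3 stops dropped (darker).
Net so far: 4 1/3 stops darker. Aperture: f/11 → f/10 → f/9 → f/8 → f/7.1 → f/6.3 → f/5.6 → f/5 → f/4.5 → f/4 → f/3.5 → f/3.2 → f/2.8 → f/2.5.

f/2.5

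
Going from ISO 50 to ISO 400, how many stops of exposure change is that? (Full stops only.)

50 → 100 → 200 → 400 — count the steps: 3 stops.

3 stops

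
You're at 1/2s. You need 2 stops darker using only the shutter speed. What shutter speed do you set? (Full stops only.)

1/8s

Shutter speed: 1/2 → 1/4 → 1/8 — 2 stops faster (darker).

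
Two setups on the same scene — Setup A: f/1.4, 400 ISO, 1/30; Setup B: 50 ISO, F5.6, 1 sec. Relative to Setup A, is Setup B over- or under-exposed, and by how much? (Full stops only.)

Aperture: f/1.4 → f/2 → f/2.8 → f/4 → f/5.6 — 4 stops smaller aperture (darker).
Shutter speed: 1/30 → 1/15 → 1/8 → 1/4 → 1/2 → 1 — 5 stops longer (brighter).
ISO: 400 → 200 → 100 → 50 — 3 stops lower (darker).
Net: −4 +5 −3 = −2 stops.

2 stops darker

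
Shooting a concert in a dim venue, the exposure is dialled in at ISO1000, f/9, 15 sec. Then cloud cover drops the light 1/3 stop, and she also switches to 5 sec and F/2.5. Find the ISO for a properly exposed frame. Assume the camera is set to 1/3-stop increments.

Scene light: 1/3 stop darker.
Shutter speed: 15 → 13 → 10 → 8 → 6 → 5 — 1 2/3 stops shorter (darker).
Aperture: f/9 → f/8 → f/7.1 → f/6.3 → f/5.6 → f/5 → f/4.5 → f/4 → f/3.5 → f/3.2 → f/2.8 → f/2.5 — 3 2/3 stops larger aperture (brighter).
Net so far: 1 2/3 stops brighter. ISO: 1000 → 800 → 640 → 500 → 400 → 320.

ISO 320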